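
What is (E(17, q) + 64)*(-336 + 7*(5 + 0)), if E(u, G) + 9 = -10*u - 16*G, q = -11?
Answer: -18361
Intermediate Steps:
E(u, G) = -9 - 16*G - 10*u (E(u, G) = -9 + (-10*u - 16*G) = -9 + (-16*G - 10*u) = -9 - 16*G - 10*u)
(E(17, q) + 64)*(-336 + 7*(5 + 0)) = ((-9 - 16*(-11) - 10*17) + 64)*(-336 + 7*(5 + 0)) = ((-9 + 176 - 170) + 64)*(-336 + 7*5) = (-3 + 64)*(-336 + 35) = 61*(-301) = -18361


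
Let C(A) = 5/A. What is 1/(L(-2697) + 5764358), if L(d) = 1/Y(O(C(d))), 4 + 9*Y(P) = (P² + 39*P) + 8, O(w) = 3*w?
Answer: 3057524/17624670203401 ≈ 1.7348e-7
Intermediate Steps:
Y(P) = 4/9 + P²/9 + 13*P/3 (Y(P) = -4/9 + ((P² + 39*P) + 8)/9 = -4/9 + (8 + P² + 39*P)/9 = -4/9 + (8/9 + P²/9 + 13*P/3) = 4/9 + P²/9 + 13*P/3)
L(d) = 1/(4/9 + 25/d² + 65/d) (L(d) = 1/(4/9 + (3*(5/d))²/9 + 13*(3*(5/d))/3) = 1/(4/9 + (15/d)²/9 + 13*(15/d)/3) = 1/(4/9 + (225/d²)/9 + 65/d) = 1/(4/9 + 25/d² + 65/d))
1/(L(-2697) + 5764358) = 1/(9*(-2697)²/(225 + 4*(-2697)² + 585*(-2697)) + 5764358) = 1/(9*7273809/(225 + 4*7273809 - 1577745) + 5764358) = 1/(9*7273809/(225 + 29095236 - 1577745) + 5764358) = 1/(9*7273809/27517716 + 5764358) = 1/(9*7273809*(1/27517716) + 5764358) = 1/(7273809/3057524 + 5764358) = 1/(17624670203401/3057524) = 3057524/17624670203401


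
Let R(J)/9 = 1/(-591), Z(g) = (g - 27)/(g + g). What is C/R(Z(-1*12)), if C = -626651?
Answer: 123450247/3 ≈ 4.1150e+7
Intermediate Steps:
Z(g) = (-27 + g)/(2*g) (Z(g) = (-27 + g)/((2*g)) = (-27 + g)*(1/(2*g)) = (-27 + g)/(2*g))
R(J) = -3/197 (R(J) = 9/(-591) = 9*(-1/591) = -3/197)
C/R(Z(-1*12)) = -626651/(-3/197) = -626651*(-197/3) = 123450247/3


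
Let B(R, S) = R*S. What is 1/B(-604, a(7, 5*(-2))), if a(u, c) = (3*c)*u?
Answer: 1/126840 ≈ 7.8840e-6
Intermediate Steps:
a(u, c) = 3*c*u
1/B(-604, a(7, 5*(-2))) = 1/(-1812*5*(-2)*7) = 1/(-1812*(-10)*7) = 1/(-604*(-210)) = 1/126840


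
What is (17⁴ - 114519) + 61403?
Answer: 30405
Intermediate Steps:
(17⁴ - 114519) + 61403 = (83521 - 114519) + 61403 = -30998 + 61403 = 30405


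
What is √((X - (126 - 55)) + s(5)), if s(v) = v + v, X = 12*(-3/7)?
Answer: I*√3241/7 ≈ 8.1328*I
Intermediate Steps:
X = -36/7 (X = 12*(-3*⅐) = 12*(-3/7) = -36/7 ≈ -5.1429)
s(v) = 2*v
√((X - (126 - 55)) + s(5)) = √((-36/7 - (126 - 55)) + 2*5) = √((-36/7 - 1*71) + 10) = √((-36/7 - 71) + 10) = √(-533/7 + 10) = √(-463/7) = I*√3241/7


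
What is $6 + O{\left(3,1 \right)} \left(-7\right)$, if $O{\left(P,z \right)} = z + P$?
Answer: $-22$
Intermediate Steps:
$O{\left(P,z \right)} = P + z$
$6 + O{\left(3,1 \right)} \left(-7\right) = 6 + \left(3 + 1\right) \left(-7\right) = 6 + 4 \left(-7\right) = 6 - 28 = -22$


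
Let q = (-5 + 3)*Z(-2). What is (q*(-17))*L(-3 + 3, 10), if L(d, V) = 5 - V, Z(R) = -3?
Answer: 510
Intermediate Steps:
q = 6 (q = (-5 + 3)*(-3) = -2*(-3) = 6)
(q*(-17))*L(-3 + 3, 10) = (6*(-17))*(5 - 1*10) = -102*(5 - 10) = -102*(-5) = 510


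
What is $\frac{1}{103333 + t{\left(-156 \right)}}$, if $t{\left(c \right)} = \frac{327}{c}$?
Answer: $\frac{52}{5373207} \approx 9.6776 \cdot 10^{-6}$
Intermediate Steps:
$\frac{1}{103333 + t{\left(-156 \right)}} = \frac{1}{103333 + \frac{327}{-156}} = \frac{1}{103333 + 327 \left(- \frac{1}{156}\right)} = \frac{1}{103333 - \frac{109}{52}} = \frac{1}{\frac{5373207}{52}} = \frac{52}{5373207}$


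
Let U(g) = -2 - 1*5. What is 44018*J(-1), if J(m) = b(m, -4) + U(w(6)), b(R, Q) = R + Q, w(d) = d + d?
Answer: -528216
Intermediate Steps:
w(d) = 2*d
b(R, Q) = Q + R
U(g) = -7 (U(g) = -2 - 5 = -7)
J(m) = -11 + m (J(m) = (-4 + m) - 7 = -11 + m)
44018*J(-1) = 44018*(-11 - 1) = 44018*(-12) = -528216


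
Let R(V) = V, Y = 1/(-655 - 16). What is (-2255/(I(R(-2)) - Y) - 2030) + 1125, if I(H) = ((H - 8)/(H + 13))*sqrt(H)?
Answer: -675015010/744201 - 922994050*I*sqrt(2)/744201 ≈ -907.03 - 1754.0*I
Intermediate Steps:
Y = -1/671 (Y = 1/(-671) = -1/671 ≈ -0.0014903)
I(H) = sqrt(H)*(-8 + H)/(13 + H) (I(H) = ((-8 + H)/(13 + H))*sqrt(H) = sqrt(H)*(-8 + H)/(13 + H))
(-2255/(I(R(-2)) - Y) - 2030) + 1125 = (-2255/(sqrt(-2)*(-8 - 2)/(13 - 2) - 1*(-1/671)) - 2030) + 1125 = (-2255/((I*sqrt(2))*(-10)/11 + 1/671) - 2030) + 1125 = (-2255/((I*sqrt(2))*(1/11)*(-10) + 1/671) - 2030) + 1125 = (-2255/(-10*I*sqrt(2)/11 + 1/671) - 2030) + 1125 = (-2255/(1/671 - 10*I*sqrt(2)/11) - 2030) + 1125 = (-2030 - 2255/(1/671 - 10*I*sqrt(2)/11)) + 1125 = -905 - 2255/(1/671 - 10*I*sqrt(2)/11)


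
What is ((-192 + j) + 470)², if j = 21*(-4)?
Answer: 37636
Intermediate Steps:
j = -84
((-192 + j) + 470)² = ((-192 - 84) + 470)² = (-276 + 470)² = 194² = 37636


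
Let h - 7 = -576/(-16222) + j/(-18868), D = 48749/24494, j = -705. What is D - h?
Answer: -9526172793399/1874260647956 ≈ -5.0826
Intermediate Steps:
D = 48749/24494 (D = 48749*(1/24494) = 48749/24494 ≈ 1.9902)
h = 1082420675/153038348 (h = 7 + (-576/(-16222) - 705/(-18868)) = 7 + (-576*(-1/16222) - 705*(-1/18868)) = 7 + (288/8111 + 705/18868) = 7 + 11152239/153038348 = 1082420675/153038348 ≈ 7.0729)
D - h = 48749/24494 - 1*1082420675/153038348 = 48749/24494 - 1082420675/153038348 = -9526172793399/1874260647956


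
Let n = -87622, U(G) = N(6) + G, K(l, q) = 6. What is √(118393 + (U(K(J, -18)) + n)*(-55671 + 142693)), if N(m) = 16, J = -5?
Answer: I*√7623008807 ≈ 87310.0*I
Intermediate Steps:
U(G) = 16 + G
√(118393 + (U(K(J, -18)) + n)*(-55671 + 142693)) = √(118393 + ((16 + 6) - 87622)*(-55671 + 142693)) = √(118393 + (22 - 87622)*87022) = √(118393 - 87600*87022) = √(118393 - 7623127200) = √(-7623008807) = I*√7623008807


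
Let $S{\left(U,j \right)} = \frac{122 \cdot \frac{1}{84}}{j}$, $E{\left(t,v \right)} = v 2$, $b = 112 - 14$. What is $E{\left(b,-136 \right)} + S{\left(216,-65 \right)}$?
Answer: $- \frac{742621}{2730} \approx -272.02$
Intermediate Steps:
$b = 98$
$E{\left(t,v \right)} = 2 v$
$S{\left(U,j \right)} = \frac{61}{42 j}$ ($S{\left(U,j \right)} = \frac{122 \cdot \frac{1}{84}}{j} = \frac{61}{42 j}$)
$E{\left(b,-136 \right)} + S{\left(216,-65 \right)} = 2 \left(-136\right) + \frac{61}{42 \left(-65\right)} = -272 + \frac{61}{42} \left(- \frac{1}{65}\right) = -272 - \frac{61}{2730} = - \frac{742621}{2730}$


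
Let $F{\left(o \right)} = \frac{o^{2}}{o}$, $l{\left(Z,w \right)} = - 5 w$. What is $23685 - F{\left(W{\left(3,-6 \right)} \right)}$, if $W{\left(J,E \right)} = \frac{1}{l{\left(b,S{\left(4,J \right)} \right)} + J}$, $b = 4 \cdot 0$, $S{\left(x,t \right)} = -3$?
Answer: $\frac{426329}{18} \approx 23685.0$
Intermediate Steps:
$b = 0$
$W{\left(J,E \right)} = \frac{1}{15 + J}$ ($W{\left(J,E \right)} = \frac{1}{\left(-5\right) \left(-3\right) + J} = \frac{1}{15 + J}$)
$F{\left(o \right)} = o$
$23685 - F{\left(W{\left(3,-6 \right)} \right)} = 23685 - \frac{1}{15 + 3} = 23685 - \frac{1}{18} = \frac{426329}{18}$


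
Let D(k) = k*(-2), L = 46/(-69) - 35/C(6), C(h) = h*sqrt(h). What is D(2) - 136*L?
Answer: 260/3 + 1190*sqrt(6)/9 ≈ 410.54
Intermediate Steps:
C(h) = h**(3/2)
L = -2/3 - 35*sqrt(6)/36 (L = 46/(-69) - 35*sqrt(6)/36 = 46*(-1/69) - 35*sqrt(6)/36 = -2/3 - 35*sqrt(6)/36 ≈ -3.0481)
D(k) = -2*k
D(2) - 136*L = -2*2 - 136*(-2/3 - 35*sqrt(6)/36) = -4 + (272/3 + 1190*sqrt(6)/9) = 260/3 + 1190*sqrt(6)/9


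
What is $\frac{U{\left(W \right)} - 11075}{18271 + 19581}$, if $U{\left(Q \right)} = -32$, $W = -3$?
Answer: $- \frac{11107}{37852} \approx -0.29343$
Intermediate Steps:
$\frac{U{\left(W \right)} - 11075}{18271 + 19581} = \frac{-32 - 11075}{18271 + 19581} = \frac{-32 + \left(-13342 + 2267\right)}{37852} = \left(-32 - 11075\right) \frac{1}{37852} = \left(-11107\right) \frac{1}{37852} = - \frac{11107}{37852}$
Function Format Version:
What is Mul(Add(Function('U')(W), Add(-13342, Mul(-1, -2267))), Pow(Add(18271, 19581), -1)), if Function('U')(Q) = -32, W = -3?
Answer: Rational(-11107, 37852) ≈ -0.29343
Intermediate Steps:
Mul(Add(Function('U')(W), Add(-13342, Mul(-1, -2267))), Pow(Add(18271, 19581), -1)) = Mul(Add(-32, Add(-13342, Mul(-1, -2267))), Pow(Add(18271, 19581), -1)) = Mul(Add(-32, Add(-13342, 2267)), Pow(37852, -1)) = Mul(Add(-32, -11075), Rational(1, 37852)) = Mul(-11107, Rational(1, 37852)) = Rational(-11107, 37852)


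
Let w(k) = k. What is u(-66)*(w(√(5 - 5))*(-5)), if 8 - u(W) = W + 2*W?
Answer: 0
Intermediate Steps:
u(W) = 8 - 3*W (u(W) = 8 - (W + 2*W) = 8 - 3*W)
u(-66)*(w(√(5 - 5))*(-5)) = (8 - 3*(-66))*(√(5 - 5)*(-5)) = (8 + 198)*(√0*(-5)) = 206*(0*(-5)) = 206*0 = 0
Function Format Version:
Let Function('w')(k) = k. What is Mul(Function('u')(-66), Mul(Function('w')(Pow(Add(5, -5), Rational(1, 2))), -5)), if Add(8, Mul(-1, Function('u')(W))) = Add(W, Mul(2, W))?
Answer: 0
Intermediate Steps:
Function('u')(W) = Add(8, Mul(-3, W)) (Function('u')(W) = Add(8, Mul(-1, Add(W, Mul(2, W)))) = Add(8, Mul(-1, Mul(3, W))) = Add(8, Mul(-3, W)))
Mul(Function('u')(-66), Mul(Function('w')(Pow(Add(5, -5), Rational(1, 2))), -5)) = Mul(Add(8, Mul(-3, -66)), Mul(Pow(Add(5, -5), Rational(1, 2)), -5)) = Mul(Add(8, 198), Mul(Pow(0, Rational(1, 2)), -5)) = Mul(206, Mul(0, -5)) = Mul(206, 0) = 0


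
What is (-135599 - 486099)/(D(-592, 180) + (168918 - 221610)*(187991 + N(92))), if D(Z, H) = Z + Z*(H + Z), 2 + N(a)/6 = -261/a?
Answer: 7149527/113894266335 ≈ 6.2773e-5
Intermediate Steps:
N(a) = -12 - 1566/a (N(a) = -12 + 6*(-261/a) = -12 - 1566/a)
(-135599 - 486099)/(D(-592, 180) + (168918 - 221610)*(187991 + N(92))) = (-135599 - 486099)/(-592*(1 + 180 - 592) + (168918 - 221610)*(187991 + (-12 - 1566/92))) = -621698/(-592*(-411) - 52692*(187991 + (-12 - 1566*1/92))) = -621698/(243312 - 52692*(187991 + (-12 - 783/46))) = -621698/(243312 - 52692*(187991 - 1335/46)) = -621698/(243312 - 52692*8646251/46) = -621698/(243312 - 227794128846/23) = -621698/(-227788532670/23) = -621698*(-23/227788532670) = 7149527/113894266335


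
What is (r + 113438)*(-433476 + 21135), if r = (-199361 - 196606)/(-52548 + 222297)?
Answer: -882207743078155/18861 ≈ -4.6774e+10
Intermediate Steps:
r = -131989/56583 (r = -395967/169749 = -395967*1/169749 = -131989/56583 ≈ -2.3327)
(r + 113438)*(-433476 + 21135) = (-131989/56583 + 113438)*(-433476 + 21135) = (6418530365/56583)*(-412341) = -882207743078155/18861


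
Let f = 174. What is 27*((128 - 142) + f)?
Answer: 4320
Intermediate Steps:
27*((128 - 142) + f) = 27*((128 - 142) + 174) = 27*(-14 + 174) = 27*160 = 4320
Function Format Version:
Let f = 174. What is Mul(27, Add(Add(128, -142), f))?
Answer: 4320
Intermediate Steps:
Mul(27, Add(Add(128, -142), f)) = Mul(27, Add(Add(128, -142), 174)) = Mul(27, Add(-14, 174)) = Mul(27, 160) = 4320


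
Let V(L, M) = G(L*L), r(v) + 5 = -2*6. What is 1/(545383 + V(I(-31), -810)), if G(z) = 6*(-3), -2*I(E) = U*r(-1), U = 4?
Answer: 1/545365 ≈ 1.8336e-6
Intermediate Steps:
r(v) = -17 (r(v) = -5 - 2*6 = -5 - 12 = -17)
I(E) = 34 (I(E) = -2*(-17) = -½*(-68) = 34)
G(z) = -18
V(L, M) = -18
1/(545383 + V(I(-31), -810)) = 1/(545383 - 18) = 1/545365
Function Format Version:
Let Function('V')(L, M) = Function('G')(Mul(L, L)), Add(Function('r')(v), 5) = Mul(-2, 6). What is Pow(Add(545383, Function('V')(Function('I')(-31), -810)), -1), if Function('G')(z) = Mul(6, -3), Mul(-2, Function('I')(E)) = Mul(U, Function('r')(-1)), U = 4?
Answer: Rational(1, 545365) ≈ 1.8336e-6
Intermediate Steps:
Function('r')(v) = -17 (Function('r')(v) = Add(-5, Mul(-2, 6)) = Add(-5, -12) = -17)
Function('I')(E) = 34 (Function('I')(E) = Mul(Rational(-1, 2), Mul(4, -17)) = Mul(Rational(-1, 2), -68) = 34)
Function('G')(z) = -18
Function('V')(L, M) = -18
Pow(Add(545383, Function('V')(Function('I')(-31), -810)), -1) = Pow(Add(545383, -18), -1) = Pow(545365, -1) = Rational(1, 545365)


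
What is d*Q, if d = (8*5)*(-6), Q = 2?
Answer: -480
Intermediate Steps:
d = -240 (d = 40*(-6) = -240)
d*Q = -240*2 = -480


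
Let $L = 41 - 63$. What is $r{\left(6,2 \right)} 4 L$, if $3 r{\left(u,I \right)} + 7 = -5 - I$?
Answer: $\frac{1232}{3} \approx 410.67$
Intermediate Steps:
$r{\left(u,I \right)} = -4 - \frac{I}{3}$ ($r{\left(u,I \right)} = - \frac{7}{3} + \frac{-5 - I}{3} = - \frac{7}{3} - \left(\frac{5}{3} + \frac{I}{3}\right) = -4 - \frac{I}{3}$)
$L = -22$ ($L = 41 - 63 = -22$)
$r{\left(6,2 \right)} 4 L = \left(-4 - \frac{2}{3}\right) 4 \left(-22\right) = \left(- \frac{14}{3}\right) 4 \left(-22\right) = \left(- \frac{56}{3}\right) \left(-22\right) = \frac{1232}{3}$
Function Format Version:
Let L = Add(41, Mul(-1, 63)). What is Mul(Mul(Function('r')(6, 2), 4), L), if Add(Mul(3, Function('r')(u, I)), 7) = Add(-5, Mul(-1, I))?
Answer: Rational(1232, 3) ≈ 410.67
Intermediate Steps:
Function('r')(u, I) = Add(-4, Mul(Rational(-1, 3), I)) (Function('r')(u, I) = Add(Rational(-7, 3), Mul(Rational(1, 3), Add(-5, Mul(-1, I)))) = Add(Rational(-7, 3), Add(Rational(-5, 3), Mul(Rational(-1, 3), I))) = Add(-4, Mul(Rational(-1, 3), I)))
L = -22 (L = Add(41, -63) = -22)
Mul(Mul(Function('r')(6, 2), 4), L) = Mul(Mul(Add(-4, Mul(Rational(-1, 3), 2)), 4), -22) = Mul(Mul(Add(-4, Rational(-2, 3)), 4), -22) = Mul(Mul(Rational(-14, 3), 4), -22) = Mul(Rational(-56, 3), -22) = Rational(1232, 3)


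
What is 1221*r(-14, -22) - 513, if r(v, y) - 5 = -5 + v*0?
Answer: -513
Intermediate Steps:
r(v, y) = 0 (r(v, y) = 5 + (-5 + v*0) = 5 + (-5 + 0) = 5 - 5 = 0)
1221*r(-14, -22) - 513 = 1221*0 - 513 = 0 - 513 = -513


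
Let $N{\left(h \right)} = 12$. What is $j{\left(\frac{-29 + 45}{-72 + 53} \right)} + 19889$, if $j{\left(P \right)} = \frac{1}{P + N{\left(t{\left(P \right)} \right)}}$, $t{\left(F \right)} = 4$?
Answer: $\frac{4216487}{212} \approx 19889.0$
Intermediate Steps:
$j{\left(P \right)} = \frac{1}{12 + P}$ ($j{\left(P \right)} = \frac{1}{P + 12} = \frac{1}{12 + P}$)
$j{\left(\frac{-29 + 45}{-72 + 53} \right)} + 19889 = \frac{1}{12 + \frac{-29 + 45}{-72 + 53}} + 19889 = \frac{1}{12 + \frac{16}{-19}} + 19889 = \frac{1}{12 + 16 \left(- \frac{1}{19}\right)} + 19889 = \frac{1}{12 - \frac{16}{19}} + 19889 = \frac{1}{\frac{212}{19}} + 19889 = \frac{19}{212} + 19889 = \frac{4216487}{212}$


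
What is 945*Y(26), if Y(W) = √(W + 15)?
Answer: 945*√41 ≈ 6051.0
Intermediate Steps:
Y(W) = √(15 + W)
945*Y(26) = 945*√(15 + 26) = 945*√41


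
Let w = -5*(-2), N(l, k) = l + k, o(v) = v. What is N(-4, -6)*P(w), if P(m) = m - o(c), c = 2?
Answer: -80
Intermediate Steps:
N(l, k) = k + l
w = 10
P(m) = -2 + m (P(m) = m - 1*2 = m - 2 = -2 + m)
N(-4, -6)*P(w) = (-6 - 4)*(-2 + 10) = -10*8 = -80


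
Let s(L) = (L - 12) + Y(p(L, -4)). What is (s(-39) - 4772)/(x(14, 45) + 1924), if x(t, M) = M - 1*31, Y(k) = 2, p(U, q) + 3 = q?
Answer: -1607/646 ≈ -2.4876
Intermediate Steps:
p(U, q) = -3 + q
s(L) = -10 + L (s(L) = (L - 12) + 2 = (-12 + L) + 2 = -10 + L)
x(t, M) = -31 + M (x(t, M) = M - 31 = -31 + M)
(s(-39) - 4772)/(x(14, 45) + 1924) = ((-10 - 39) - 4772)/((-31 + 45) + 1924) = (-49 - 4772)/(14 + 1924) = -4821/1938 = -4821*1/1938 = -1607/646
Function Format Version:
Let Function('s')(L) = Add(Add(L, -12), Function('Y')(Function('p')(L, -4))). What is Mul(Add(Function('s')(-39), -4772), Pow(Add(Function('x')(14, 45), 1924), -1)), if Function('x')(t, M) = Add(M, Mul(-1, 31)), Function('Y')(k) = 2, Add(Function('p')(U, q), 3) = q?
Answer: Rational(-1607, 646) ≈ -2.4876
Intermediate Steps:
Function('p')(U, q) = Add(-3, q)
Function('s')(L) = Add(-10, L) (Function('s')(L) = Add(Add(L, -12), 2) = Add(Add(-12, L), 2) = Add(-10, L))
Function('x')(t, M) = Add(-31, M) (Function('x')(t, M) = Add(M, -31) = Add(-31, M))
Mul(Add(Function('s')(-39), -4772), Pow(Add(Function('x')(14, 45), 1924), -1)) = Mul(Add(Add(-10, -39), -4772), Pow(Add(Add(-31, 45), 1924), -1)) = Mul(Add(-49, -4772), Pow(Add(14, 1924), -1)) = Mul(-4821, Pow(1938, -1)) = Mul(-4821, Rational(1, 1938)) = Rational(-1607, 646)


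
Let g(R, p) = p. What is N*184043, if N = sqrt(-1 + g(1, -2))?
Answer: 184043*I*sqrt(3) ≈ 3.1877e+5*I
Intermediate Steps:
N = I*sqrt(3) (N = sqrt(-1 - 2) = sqrt(-3) = I*sqrt(3) ≈ 1.732*I)
N*184043 = (I*sqrt(3))*184043 = 184043*I*sqrt(3)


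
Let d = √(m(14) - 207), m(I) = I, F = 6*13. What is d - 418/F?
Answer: -209/39 + I*√193 ≈ -5.359 + 13.892*I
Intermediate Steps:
F = 78
d = I*√193 (d = √(14 - 207) = √(-193) = I*√193 ≈ 13.892*I)
d - 418/F = I*√193 - 418/78 = I*√193 - 1*209/39 = I*√193 - 209/39 = -209/39 + I*√193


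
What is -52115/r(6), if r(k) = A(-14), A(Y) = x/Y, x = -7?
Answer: -104230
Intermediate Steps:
A(Y) = -7/Y
r(k) = ½ (r(k) = -7/(-14) = -7*(-1/14) = ½)
-52115/r(6) = -52115/½ = -52115*2 = -1*104230 = -104230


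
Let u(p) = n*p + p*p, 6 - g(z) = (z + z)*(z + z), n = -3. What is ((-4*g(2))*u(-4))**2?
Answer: 1254400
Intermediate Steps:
g(z) = 6 - 4*z**2 (g(z) = 6 - (z + z)*(z + z) = 6 - 2*z*2*z = 6 - 4*z**2)
u(p) = p**2 - 3*p (u(p) = -3*p + p*p = -3*p + p**2 = p**2 - 3*p)
((-4*g(2))*u(-4))**2 = ((-4*(6 - 4*2**2))*(-4*(-3 - 4)))**2 = ((-4*(6 - 4*4))*(-4*(-7)))**2 = (-4*(6 - 16)*28)**2 = (-4*(-10)*28)**2 = (40*28)**2 = 1120**2 = 1254400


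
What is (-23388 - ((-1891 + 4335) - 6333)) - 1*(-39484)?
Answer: 19985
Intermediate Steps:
(-23388 - ((-1891 + 4335) - 6333)) - 1*(-39484) = (-23388 - (2444 - 6333)) + 39484 = (-23388 - 1*(-3889)) + 39484 = (-23388 + 3889) + 39484 = -19499 + 39484 = 19985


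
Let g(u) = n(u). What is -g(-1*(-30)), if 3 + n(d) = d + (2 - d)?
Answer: 1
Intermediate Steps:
n(d) = -1 (n(d) = -3 + (d + (2 - d)) = -3 + 2 = -1)
g(u) = -1
-g(-1*(-30)) = -1*(-1) = 1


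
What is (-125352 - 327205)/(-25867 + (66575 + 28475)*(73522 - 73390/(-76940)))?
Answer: -248712397/3840586994618 ≈ -6.4759e-5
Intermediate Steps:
(-125352 - 327205)/(-25867 + (66575 + 28475)*(73522 - 73390/(-76940))) = -452557/(-25867 + 95050*(73522 - 73390*(-1/76940))) = -452557/(-25867 + 95050*(73522 + 7339/7694)) = -452557/(-25867 + 95050*(565685607/7694)) = -452557/(-25867 + 26884208472675/3847) = -452557/26884108962326/3847 = -452557*3847/26884108962326 = -248712397/3840586994618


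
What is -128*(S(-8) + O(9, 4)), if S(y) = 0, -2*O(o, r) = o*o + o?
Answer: 5760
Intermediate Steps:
O(o, r) = -o/2 - o²/2 (O(o, r) = -(o*o + o)/2 = -(o² + o)/2 = -(o + o²)/2 = -o/2 - o²/2)
-128*(S(-8) + O(9, 4)) = -128*(0 - ½*9*(1 + 9)) = -128*(0 - ½*9*10) = -128*(0 - 45) = -128*(-45) = 5760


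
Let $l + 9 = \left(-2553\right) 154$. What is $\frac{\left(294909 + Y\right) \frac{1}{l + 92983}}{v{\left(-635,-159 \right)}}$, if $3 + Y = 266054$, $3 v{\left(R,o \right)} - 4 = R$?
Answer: $\frac{420720}{47354657} \approx 0.0088844$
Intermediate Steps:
$v{\left(R,o \right)} = \frac{4}{3} + \frac{R}{3}$
$l = -393171$ ($l = -9 - 393162 = -393171$)
$Y = 266051$ ($Y = -3 + 266054 = 266051$)
$\frac{\left(294909 + Y\right) \frac{1}{l + 92983}}{v{\left(-635,-159 \right)}} = \frac{\left(294909 + 266051\right) \frac{1}{-393171 + 92983}}{\frac{4}{3} + \frac{1}{3} \left(-635\right)} = \frac{560960 \frac{1}{-300188}}{\frac{4}{3} - \frac{635}{3}} = \frac{560960 \left(- \frac{1}{300188}\right)}{- \frac{631}{3}} = \left(- \frac{140240}{75047}\right) \left(- \frac{3}{631}\right) = \frac{420720}{47354657}$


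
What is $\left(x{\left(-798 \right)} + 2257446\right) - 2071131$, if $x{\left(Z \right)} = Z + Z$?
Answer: $184719$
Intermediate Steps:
$x{\left(Z \right)} = 2 Z$
$\left(x{\left(-798 \right)} + 2257446\right) - 2071131 = \left(2 \left(-798\right) + 2257446\right) - 2071131 = \left(-1596 + 2257446\right) - 2071131 = 2255850 - 2071131 = 184719$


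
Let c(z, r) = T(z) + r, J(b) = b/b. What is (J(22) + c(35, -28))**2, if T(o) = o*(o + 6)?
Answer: 1982464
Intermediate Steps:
T(o) = o*(6 + o)
J(b) = 1
c(z, r) = r + z*(6 + z) (c(z, r) = z*(6 + z) + r = r + z*(6 + z))
(J(22) + c(35, -28))**2 = (1 + (-28 + 35*(6 + 35)))**2 = (1 + (-28 + 35*41))**2 = (1 + (-28 + 1435))**2 = (1 + 1407)**2 = 1408**2 = 1982464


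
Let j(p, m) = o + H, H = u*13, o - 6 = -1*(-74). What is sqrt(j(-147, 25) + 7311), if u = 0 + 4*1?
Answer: 3*sqrt(827) ≈ 86.273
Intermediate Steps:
o = 80 (o = 6 - 1*(-74) = 6 + 74 = 80)
u = 4 (u = 0 + 4 = 4)
H = 52 (H = 4*13 = 52)
j(p, m) = 132 (j(p, m) = 80 + 52 = 132)
sqrt(j(-147, 25) + 7311) = sqrt(132 + 7311) = sqrt(7443) = 3*sqrt(827)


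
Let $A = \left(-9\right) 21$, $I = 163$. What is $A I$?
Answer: $-30807$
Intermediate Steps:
$A = -189$
$A I = \left(-189\right) 163 = -30807$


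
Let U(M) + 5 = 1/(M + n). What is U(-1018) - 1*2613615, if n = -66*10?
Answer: -4385654361/1678 ≈ -2.6136e+6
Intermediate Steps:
n = -660
U(M) = -5 + 1/(-660 + M) (U(M) = -5 + 1/(M - 660) = -5 + 1/(-660 + M))
U(-1018) - 1*2613615 = (3301 - 5*(-1018))/(-660 - 1018) - 1*2613615 = (3301 + 5090)/(-1678) - 2613615 = -1/1678*8391 - 2613615 = -8391/1678 - 2613615 = -4385654361/1678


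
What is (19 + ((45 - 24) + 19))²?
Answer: 3481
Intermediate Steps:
(19 + ((45 - 24) + 19))² = (19 + (21 + 19))² = (19 + 40)² = 59² = 3481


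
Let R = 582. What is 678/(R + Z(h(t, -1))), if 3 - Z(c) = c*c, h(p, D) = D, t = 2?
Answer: 339/292 ≈ 1.1610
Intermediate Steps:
Z(c) = 3 - c² (Z(c) = 3 - c*c = 3 - c²)
678/(R + Z(h(t, -1))) = 678/(582 + (3 - 1*(-1)²)) = 678/(582 + (3 - 1*1)) = 678/(582 + (3 - 1)) = 678/(582 + 2) = 678/584 = 678*(1/584) = 339/292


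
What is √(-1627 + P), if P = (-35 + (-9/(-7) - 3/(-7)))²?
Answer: 9*I*√314/7 ≈ 22.783*I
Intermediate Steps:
P = 54289/49 (P = (-35 + (-9*(-⅐) - 3*(-⅐)))² = (-35 + (9/7 + 3/7))² = (-35 + 12/7)² = (-233/7)² = 54289/49 ≈ 1107.9)
√(-1627 + P) = √(-1627 + 54289/49) = √(-25434/49) = 9*I*√314/7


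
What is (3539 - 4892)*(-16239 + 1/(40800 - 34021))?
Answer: 148943895540/6779 ≈ 2.1971e+7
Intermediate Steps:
(3539 - 4892)*(-16239 + 1/(40800 - 34021)) = -1353*(-16239 + 1/6779) = -1353*(-110084180/6779) = 148943895540/6779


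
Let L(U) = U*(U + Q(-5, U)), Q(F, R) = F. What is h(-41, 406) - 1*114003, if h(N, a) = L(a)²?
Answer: 26505679633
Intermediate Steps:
L(U) = U*(-5 + U) (L(U) = U*(U - 5) = U*(-5 + U))
h(N, a) = a²*(-5 + a)² (h(N, a) = (a*(-5 + a))² = a²*(-5 + a)²)
h(-41, 406) - 1*114003 = 406²*(-5 + 406)² - 1*114003 = 164836*401² - 114003 = 164836*160801 - 114003 = 26505793636 - 114003 = 26505679633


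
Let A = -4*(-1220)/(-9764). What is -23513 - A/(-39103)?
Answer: -2244325797219/95450423 ≈ -23513.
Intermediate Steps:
A = -1220/2441 (A = 4880*(-1/9764) = -1220/2441 ≈ -0.49979)
-23513 - A/(-39103) = -23513 - (-1220)/(2441*(-39103)) = -23513 - (-1220)*(-1)/(2441*39103) = -23513 - 1*1220/95450423 = -23513 - 1220/95450423 = -2244325797219/95450423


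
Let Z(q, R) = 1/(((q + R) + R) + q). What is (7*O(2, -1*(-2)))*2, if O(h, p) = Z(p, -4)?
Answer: -7/2 ≈ -3.5000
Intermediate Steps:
Z(q, R) = 1/(2*R + 2*q) (Z(q, R) = 1/(((R + q) + R) + q) = 1/((q + 2*R) + q) = 1/(2*R + 2*q))
O(h, p) = 1/(2*(-4 + p))
(7*O(2, -1*(-2)))*2 = (7*(1/(2*(-4 - 1*(-2)))))*2 = (7*(1/(2*(-4 + 2))))*2 = (7*((1/2)/(-2)))*2 = (7*((1/2)*(-1/2)))*2 = (7*(-1/4))*2 = -7/4*2 = -7/2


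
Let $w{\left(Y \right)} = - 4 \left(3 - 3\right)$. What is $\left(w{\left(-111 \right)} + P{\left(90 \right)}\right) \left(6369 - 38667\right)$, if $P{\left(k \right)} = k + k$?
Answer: $-5813640$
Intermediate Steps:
$P{\left(k \right)} = 2 k$
$w{\left(Y \right)} = 0$ ($w{\left(Y \right)} = \left(-4\right) 0 = 0$)
$\left(w{\left(-111 \right)} + P{\left(90 \right)}\right) \left(6369 - 38667\right) = \left(0 + 2 \cdot 90\right) \left(6369 - 38667\right) = \left(0 + 180\right) \left(-32298\right) = 180 \left(-32298\right) = -5813640$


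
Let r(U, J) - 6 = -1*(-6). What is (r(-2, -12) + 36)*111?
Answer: 5328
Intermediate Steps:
r(U, J) = 12 (r(U, J) = 6 - 1*(-6) = 6 + 6 = 12)
(r(-2, -12) + 36)*111 = (12 + 36)*111 = 48*111 = 5328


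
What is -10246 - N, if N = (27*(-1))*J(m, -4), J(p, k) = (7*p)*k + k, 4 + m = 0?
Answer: -7330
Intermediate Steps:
m = -4 (m = -4 + 0 = -4)
J(p, k) = k + 7*k*p (J(p, k) = 7*k*p + k = k + 7*k*p)
N = -2916 (N = (27*(-1))*(-4*(1 + 7*(-4))) = -(-108)*(1 - 28) = -(-108)*(-27) = -27*108 = -2916)
-10246 - N = -10246 - 1*(-2916) = -10246 + 2916 = -7330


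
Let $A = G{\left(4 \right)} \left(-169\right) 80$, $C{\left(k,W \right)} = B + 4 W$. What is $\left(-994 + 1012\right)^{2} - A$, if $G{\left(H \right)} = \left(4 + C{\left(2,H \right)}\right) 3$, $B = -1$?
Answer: $770964$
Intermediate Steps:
$C{\left(k,W \right)} = -1 + 4 W$
$G{\left(H \right)} = 9 + 12 H$ ($G{\left(H \right)} = \left(4 + \left(-1 + 4 H\right)\right) 3 = \left(3 + 4 H\right) 3 = 9 + 12 H$)
$A = -770640$ ($A = \left(9 + 12 \cdot 4\right) \left(-169\right) 80 = \left(9 + 48\right) \left(-169\right) 80 = 57 \left(-169\right) 80 = \left(-9633\right) 80 = -770640$)
$\left(-994 + 1012\right)^{2} - A = \left(-994 + 1012\right)^{2} - -770640 = 18^{2} + 770640 = 324 + 770640 = 770964$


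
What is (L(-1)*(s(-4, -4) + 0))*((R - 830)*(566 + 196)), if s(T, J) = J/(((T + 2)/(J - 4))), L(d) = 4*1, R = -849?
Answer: 81881472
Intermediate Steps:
L(d) = 4
s(T, J) = J*(-4 + J)/(2 + T) (s(T, J) = J/(((2 + T)/(-4 + J))) = J*((-4 + J)/(2 + T)) = J*(-4 + J)/(2 + T))
(L(-1)*(s(-4, -4) + 0))*((R - 830)*(566 + 196)) = (4*(-4*(-4 - 4)/(2 - 4) + 0))*((-849 - 830)*(566 + 196)) = (4*(-4*(-8)/(-2) + 0))*(-1679*762) = (4*(-4*(-½)*(-8) + 0))*(-1279398) = (4*(-16 + 0))*(-1279398) = (4*(-16))*(-1279398) = -64*(-1279398) = 81881472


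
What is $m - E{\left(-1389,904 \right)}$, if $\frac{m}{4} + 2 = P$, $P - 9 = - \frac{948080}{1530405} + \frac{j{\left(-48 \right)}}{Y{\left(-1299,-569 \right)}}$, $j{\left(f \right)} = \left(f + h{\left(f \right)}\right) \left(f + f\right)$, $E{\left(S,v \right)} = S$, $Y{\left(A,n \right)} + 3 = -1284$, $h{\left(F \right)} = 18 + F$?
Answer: $\frac{4684184707}{3366891} \approx 1391.3$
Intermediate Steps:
$Y{\left(A,n \right)} = -1287$ ($Y{\left(A,n \right)} = -3 - 1284 = -1287$)
$j{\left(f \right)} = 2 f \left(18 + 2 f\right)$ ($j{\left(f \right)} = \left(f + \left(18 + f\right)\right) \left(f + f\right) = \left(18 + 2 f\right) 2 f = 2 f \left(18 + 2 f\right)$)
$P = \frac{8627059}{3366891}$ ($P = 9 + \left(- \frac{948080}{1530405} + \frac{4 \left(-48\right) \left(9 - 48\right)}{-1287}\right) = 9 + \left(\left(-948080\right) \frac{1}{1530405} + 4 \left(-48\right) \left(-39\right) \left(- \frac{1}{1287}\right)\right) = 9 + \left(- \frac{189616}{306081} + 7488 \left(- \frac{1}{1287}\right)\right) = 9 - \frac{21674960}{3366891} = \frac{8627059}{3366891} \approx 2.5623$)
$m = \frac{7573108}{3366891}$ ($m = -8 + 4 \cdot \frac{8627059}{3366891} = -8 + \frac{34508236}{3366891} = \frac{7573108}{3366891} \approx 2.2493$)
$m - E{\left(-1389,904 \right)} = \frac{7573108}{3366891} - -1389 = \frac{7573108}{3366891} + 1389 = \frac{4684184707}{3366891}$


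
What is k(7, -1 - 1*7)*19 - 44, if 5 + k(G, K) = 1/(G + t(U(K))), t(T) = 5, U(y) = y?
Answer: -1649/12 ≈ -137.42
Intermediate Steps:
k(G, K) = -5 + 1/(5 + G) (k(G, K) = -5 + 1/(G + 5) = -5 + 1/(5 + G))
k(7, -1 - 1*7)*19 - 44 = ((-24 - 5*7)/(5 + 7))*19 - 44 = ((-24 - 35)/12)*19 - 44 = ((1/12)*(-59))*19 - 44 = -59/12*19 - 44 = -1121/12 - 44 = -1649/12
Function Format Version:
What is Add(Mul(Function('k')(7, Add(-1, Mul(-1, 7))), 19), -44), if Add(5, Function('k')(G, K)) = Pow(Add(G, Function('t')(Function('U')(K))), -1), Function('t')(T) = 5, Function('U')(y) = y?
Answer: Rational(-1649, 12) ≈ -137.42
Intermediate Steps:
Function('k')(G, K) = Add(-5, Pow(Add(5, G), -1)) (Function('k')(G, K) = Add(-5, Pow(Add(G, 5), -1)) = Add(-5, Pow(Add(5, G), -1)))
Add(Mul(Function('k')(7, Add(-1, Mul(-1, 7))), 19), -44) = Add(Mul(Mul(Pow(Add(5, 7), -1), Add(-24, Mul(-5, 7))), 19), -44) = Add(Mul(Mul(Pow(12, -1), Add(-24, -35)), 19), -44) = Add(Mul(Mul(Rational(1, 12), -59), 19), -44) = Add(Mul(Rational(-59, 12), 19), -44) = Add(Rational(-1121, 12), -44) = Rational(-1649, 12)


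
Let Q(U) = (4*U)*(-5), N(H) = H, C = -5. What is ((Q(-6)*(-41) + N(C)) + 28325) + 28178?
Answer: 51578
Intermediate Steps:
Q(U) = -20*U
((Q(-6)*(-41) + N(C)) + 28325) + 28178 = ((-20*(-6)*(-41) - 5) + 28325) + 28178 = ((120*(-41) - 5) + 28325) + 28178 = ((-4920 - 5) + 28325) + 28178 = (-4925 + 28325) + 28178 = 23400 + 28178 = 51578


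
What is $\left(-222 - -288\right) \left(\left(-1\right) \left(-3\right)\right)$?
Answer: $198$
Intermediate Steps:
$\left(-222 - -288\right) \left(\left(-1\right) \left(-3\right)\right) = \left(-222 + 288\right) 3 = 66 \cdot 3 = 198$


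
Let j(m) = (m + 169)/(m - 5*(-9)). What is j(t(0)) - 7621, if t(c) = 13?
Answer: -220918/29 ≈ -7617.9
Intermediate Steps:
j(m) = (169 + m)/(45 + m) (j(m) = (169 + m)/(m + 45) = (169 + m)/(45 + m))
j(t(0)) - 7621 = (169 + 13)/(45 + 13) - 7621 = 182/58 - 7621 = (1/58)*182 - 7621 = 91/29 - 7621 = -220918/29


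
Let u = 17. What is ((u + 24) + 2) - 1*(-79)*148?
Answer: 11735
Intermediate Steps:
((u + 24) + 2) - 1*(-79)*148 = ((17 + 24) + 2) - 1*(-79)*148 = (41 + 2) + 79*148 = 43 + 11692 = 11735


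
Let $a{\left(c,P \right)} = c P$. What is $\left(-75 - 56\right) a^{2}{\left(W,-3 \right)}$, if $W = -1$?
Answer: $-1179$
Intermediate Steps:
$a{\left(c,P \right)} = P c$
$\left(-75 - 56\right) a^{2}{\left(W,-3 \right)} = \left(-75 - 56\right) \left(\left(-3\right) \left(-1\right)\right)^{2} = - 131 \cdot 3^{2} = \left(-131\right) 9 = -1179$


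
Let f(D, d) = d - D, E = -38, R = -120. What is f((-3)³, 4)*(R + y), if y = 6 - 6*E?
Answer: 3534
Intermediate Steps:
y = 234 (y = 6 - 6*(-38) = 6 - 1*(-228) = 6 + 228 = 234)
f((-3)³, 4)*(R + y) = (4 - 1*(-3)³)*(-120 + 234) = (4 - 1*(-27))*114 = (4 + 27)*114 = 31*114 = 3534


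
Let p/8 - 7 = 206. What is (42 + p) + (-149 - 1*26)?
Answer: 1571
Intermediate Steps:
p = 1704 (p = 56 + 8*206 = 56 + 1648 = 1704)
(42 + p) + (-149 - 1*26) = (42 + 1704) + (-149 - 1*26) = 1746 + (-149 - 26) = 1746 - 175 = 1571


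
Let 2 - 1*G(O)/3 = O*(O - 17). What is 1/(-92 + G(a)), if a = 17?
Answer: -1/86 ≈ -0.011628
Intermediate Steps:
G(O) = 6 - 3*O*(-17 + O) (G(O) = 6 - 3*O*(O - 17) = 6 - 3*O*(-17 + O))
1/(-92 + G(a)) = 1/(-92 + (6 - 3*17² + 51*17)) = 1/(-92 + (6 - 3*289 + 867)) = 1/(-92 + (6 - 867 + 867)) = 1/(-92 + 6) = 1/(-86) = -1/86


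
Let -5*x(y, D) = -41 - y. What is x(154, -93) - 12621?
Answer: -12582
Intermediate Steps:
x(y, D) = 41/5 + y/5 (x(y, D) = -(-41 - y)/5 = 41/5 + y/5)
x(154, -93) - 12621 = (41/5 + (⅕)*154) - 12621 = (41/5 + 154/5) - 12621 = 39 - 12621 = -12582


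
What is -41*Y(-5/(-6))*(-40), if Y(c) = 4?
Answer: 6560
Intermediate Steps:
-41*Y(-5/(-6))*(-40) = -41*4*(-40) = -164*(-40) = 6560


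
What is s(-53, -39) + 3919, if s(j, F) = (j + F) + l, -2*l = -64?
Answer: 3859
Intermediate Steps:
l = 32 (l = -½*(-64) = 32)
s(j, F) = 32 + F + j (s(j, F) = (j + F) + 32 = (F + j) + 32 = 32 + F + j)
s(-53, -39) + 3919 = (32 - 39 - 53) + 3919 = -60 + 3919 = 3859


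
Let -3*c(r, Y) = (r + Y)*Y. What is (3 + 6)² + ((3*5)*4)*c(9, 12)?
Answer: -4959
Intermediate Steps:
c(r, Y) = -Y*(Y + r)/3 (c(r, Y) = -(r + Y)*Y/3 = -(Y + r)*Y/3 = -Y*(Y + r)/3)
(3 + 6)² + ((3*5)*4)*c(9, 12) = (3 + 6)² + ((3*5)*4)*(-⅓*12*(12 + 9)) = 9² + (15*4)*(-⅓*12*21) = 81 + 60*(-84) = 81 - 5040 = -4959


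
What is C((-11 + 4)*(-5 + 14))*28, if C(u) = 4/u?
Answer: -16/9 ≈ -1.7778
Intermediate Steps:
C((-11 + 4)*(-5 + 14))*28 = (4/(((-11 + 4)*(-5 + 14))))*28 = (4/((-7*9)))*28 = (4/(-63))*28 = (4*(-1/63))*28 = -4/63*28 = -16/9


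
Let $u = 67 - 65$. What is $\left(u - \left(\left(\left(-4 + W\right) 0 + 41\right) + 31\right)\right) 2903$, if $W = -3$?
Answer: $-203210$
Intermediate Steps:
$u = 2$
$\left(u - \left(\left(\left(-4 + W\right) 0 + 41\right) + 31\right)\right) 2903 = \left(2 - \left(\left(\left(-4 - 3\right) 0 + 41\right) + 31\right)\right) 2903 = \left(2 - \left(\left(\left(-7\right) 0 + 41\right) + 31\right)\right) 2903 = \left(2 - \left(\left(0 + 41\right) + 31\right)\right) 2903 = \left(2 - \left(41 + 31\right)\right) 2903 = \left(2 - 72\right) 2903 = \left(-70\right) 2903 = -203210$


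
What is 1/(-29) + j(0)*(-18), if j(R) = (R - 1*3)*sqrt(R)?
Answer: -1/29 ≈ -0.034483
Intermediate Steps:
j(R) = sqrt(R)*(-3 + R) (j(R) = (R - 3)*sqrt(R) = (-3 + R)*sqrt(R) = sqrt(R)*(-3 + R))
1/(-29) + j(0)*(-18) = 1/(-29) + (sqrt(0)*(-3 + 0))*(-18) = -1/29 + (0*(-3))*(-18) = -1/29 + 0*(-18) = -1/29 + 0 = -1/29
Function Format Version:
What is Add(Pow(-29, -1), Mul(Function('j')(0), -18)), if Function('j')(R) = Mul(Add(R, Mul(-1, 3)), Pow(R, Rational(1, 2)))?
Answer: Rational(-1, 29) ≈ -0.034483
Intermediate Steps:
Function('j')(R) = Mul(Pow(R, Rational(1, 2)), Add(-3, R)) (Function('j')(R) = Mul(Add(R, -3), Pow(R, Rational(1, 2))) = Mul(Add(-3, R), Pow(R, Rational(1, 2))) = Mul(Pow(R, Rational(1, 2)), Add(-3, R)))
Add(Pow(-29, -1), Mul(Function('j')(0), -18)) = Add(Pow(-29, -1), Mul(Mul(Pow(0, Rational(1, 2)), Add(-3, 0)), -18)) = Add(Rational(-1, 29), Mul(Mul(0, -3), -18)) = Add(Rational(-1, 29), Mul(0, -18)) = Add(Rational(-1, 29), 0) = Rational(-1, 29)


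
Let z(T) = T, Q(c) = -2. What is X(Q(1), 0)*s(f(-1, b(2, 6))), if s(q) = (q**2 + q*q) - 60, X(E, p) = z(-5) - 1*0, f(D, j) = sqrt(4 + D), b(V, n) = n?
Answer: 270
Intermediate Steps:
X(E, p) = -5 (X(E, p) = -5 - 1*0 = -5 + 0 = -5)
s(q) = -60 + 2*q**2 (s(q) = (q**2 + q**2) - 60 = 2*q**2 - 60 = -60 + 2*q**2)
X(Q(1), 0)*s(f(-1, b(2, 6))) = -5*(-60 + 2*(sqrt(4 - 1))**2) = -5*(-60 + 2*(sqrt(3))**2) = -5*(-60 + 2*3) = -5*(-60 + 6) = -5*(-54) = 270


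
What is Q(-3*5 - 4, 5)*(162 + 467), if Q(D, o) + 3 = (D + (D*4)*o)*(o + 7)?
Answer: -3013539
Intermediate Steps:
Q(D, o) = -3 + (7 + o)*(D + 4*D*o) (Q(D, o) = -3 + (D + (D*4)*o)*(o + 7) = -3 + (D + (4*D)*o)*(7 + o) = -3 + (D + 4*D*o)*(7 + o) = -3 + (7 + o)*(D + 4*D*o))
Q(-3*5 - 4, 5)*(162 + 467) = (-3 + 7*(-3*5 - 4) + 4*(-3*5 - 4)*5**2 + 29*(-3*5 - 4)*5)*(162 + 467) = (-3 + 7*(-15 - 4) + 4*(-15 - 4)*25 + 29*(-15 - 4)*5)*629 = (-3 + 7*(-19) + 4*(-19)*25 + 29*(-19)*5)*629 = (-3 - 133 - 1900 - 2755)*629 = -4791*629 = -3013539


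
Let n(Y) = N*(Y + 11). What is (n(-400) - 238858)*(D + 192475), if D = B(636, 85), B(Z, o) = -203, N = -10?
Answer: -45177767296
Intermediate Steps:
D = -203
n(Y) = -110 - 10*Y (n(Y) = -10*(Y + 11) = -10*(11 + Y) = -110 - 10*Y)
(n(-400) - 238858)*(D + 192475) = ((-110 - 10*(-400)) - 238858)*(-203 + 192475) = ((-110 + 4000) - 238858)*192272 = (3890 - 238858)*192272 = -234968*192272 = -45177767296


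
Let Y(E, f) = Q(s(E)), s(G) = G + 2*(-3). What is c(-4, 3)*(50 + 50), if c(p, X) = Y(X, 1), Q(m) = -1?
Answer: -100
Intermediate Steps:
s(G) = -6 + G (s(G) = G - 6 = -6 + G)
Y(E, f) = -1
c(p, X) = -1
c(-4, 3)*(50 + 50) = -(50 + 50) = -1*100 = -100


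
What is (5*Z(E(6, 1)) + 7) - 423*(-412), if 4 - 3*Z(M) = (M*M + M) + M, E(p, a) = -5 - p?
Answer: 522374/3 ≈ 1.7412e+5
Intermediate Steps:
Z(M) = 4/3 - 2*M/3 - M²/3 (Z(M) = 4/3 - ((M*M + M) + M)/3 = 4/3 - ((M² + M) + M)/3 = 4/3 - ((M + M²) + M)/3 = 4/3 - (M² + 2*M)/3 = 4/3 + (-2*M/3 - M²/3) = 4/3 - 2*M/3 - M²/3)
(5*Z(E(6, 1)) + 7) - 423*(-412) = (5*(4/3 - 2*(-5 - 1*6)/3 - (-5 - 1*6)²/3) + 7) - 423*(-412) = (5*(4/3 - 2*(-5 - 6)/3 - (-5 - 6)²/3) + 7) + 174276 = (5*(4/3 - ⅔*(-11) - ⅓*(-11)²) + 7) + 174276 = (5*(4/3 + 22/3 - ⅓*121) + 7) + 174276 = (5*(4/3 + 22/3 - 121/3) + 7) + 174276 = (5*(-95/3) + 7) + 174276 = (-475/3 + 7) + 174276 = -454/3 + 174276 = 522374/3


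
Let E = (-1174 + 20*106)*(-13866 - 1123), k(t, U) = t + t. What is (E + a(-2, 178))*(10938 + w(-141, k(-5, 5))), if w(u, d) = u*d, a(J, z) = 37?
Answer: -175089169836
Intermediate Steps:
k(t, U) = 2*t
w(u, d) = d*u
E = -14179594 (E = (-1174 + 2120)*(-14989) = 946*(-14989) = -14179594)
(E + a(-2, 178))*(10938 + w(-141, k(-5, 5))) = (-14179594 + 37)*(10938 + (2*(-5))*(-141)) = -14179557*(10938 - 10*(-141)) = -14179557*(10938 + 1410) = -14179557*12348 = -175089169836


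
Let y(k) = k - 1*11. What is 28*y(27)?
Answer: 448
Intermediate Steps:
y(k) = -11 + k (y(k) = k - 11 = -11 + k)
28*y(27) = 28*(-11 + 27) = 28*16 = 448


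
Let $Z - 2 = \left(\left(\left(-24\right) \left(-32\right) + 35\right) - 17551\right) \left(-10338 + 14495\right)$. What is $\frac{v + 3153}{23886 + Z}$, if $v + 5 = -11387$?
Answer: $\frac{8239}{69597548} \approx 0.00011838$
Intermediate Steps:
$Z = -69621434$ ($Z = 2 + \left(\left(\left(-24\right) \left(-32\right) + 35\right) - 17551\right) \left(-10338 + 14495\right) = 2 + \left(\left(768 + 35\right) - 17551\right) 4157 = 2 + \left(803 - 17551\right) 4157 = 2 - 69621436 = -69621434$)
$v = -11392$ ($v = -5 - 11387 = -11392$)
$\frac{v + 3153}{23886 + Z} = \frac{-11392 + 3153}{23886 - 69621434} = - \frac{8239}{-69597548} = \left(-8239\right) \left(- \frac{1}{69597548}\right) = \frac{8239}{69597548}$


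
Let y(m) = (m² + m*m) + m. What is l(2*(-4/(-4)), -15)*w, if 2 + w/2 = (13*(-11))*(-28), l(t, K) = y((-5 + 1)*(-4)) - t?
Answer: 4210104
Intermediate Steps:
y(m) = m + 2*m² (y(m) = (m² + m²) + m = 2*m² + m = m + 2*m²)
l(t, K) = 528 - t (l(t, K) = ((-5 + 1)*(-4))*(1 + 2*((-5 + 1)*(-4))) - t = (-4*(-4))*(1 + 2*(-4*(-4))) - t = 16*(1 + 2*16) - t = 16*(1 + 32) - t = 16*33 - t = 528 - t)
w = 8004 (w = -4 + 2*((13*(-11))*(-28)) = -4 + 2*(-143*(-28)) = -4 + 2*4004 = -4 + 8008 = 8004)
l(2*(-4/(-4)), -15)*w = (528 - 2*(-4/(-4)))*8004 = (528 - 2*(-4*(-¼)))*8004 = (528 - 2)*8004 = 526*8004 = 4210104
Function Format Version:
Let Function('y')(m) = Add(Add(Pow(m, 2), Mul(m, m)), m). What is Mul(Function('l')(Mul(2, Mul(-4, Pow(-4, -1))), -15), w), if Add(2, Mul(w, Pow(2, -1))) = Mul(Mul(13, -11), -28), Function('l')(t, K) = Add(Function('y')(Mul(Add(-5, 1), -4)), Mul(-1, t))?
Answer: 4210104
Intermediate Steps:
Function('y')(m) = Add(m, Mul(2, Pow(m, 2))) (Function('y')(m) = Add(Add(Pow(m, 2), Pow(m, 2)), m) = Add(Mul(2, Pow(m, 2)), m) = Add(m, Mul(2, Pow(m, 2))))
Function('l')(t, K) = Add(528, Mul(-1, t)) (Function('l')(t, K) = Add(Mul(Mul(Add(-5, 1), -4), Add(1, Mul(2, Mul(Add(-5, 1), -4)))), Mul(-1, t)) = Add(Mul(Mul(-4, -4), Add(1, Mul(2, Mul(-4, -4)))), Mul(-1, t)) = Add(Mul(16, Add(1, Mul(2, 16))), Mul(-1, t)) = Add(Mul(16, Add(1, 32)), Mul(-1, t)) = Add(Mul(16, 33), Mul(-1, t)) = Add(528, Mul(-1, t)))
w = 8004 (w = Add(-4, Mul(2, Mul(Mul(13, -11), -28))) = Add(-4, Mul(2, Mul(-143, -28))) = Add(-4, Mul(2, 4004)) = Add(-4, 8008) = 8004)
Mul(Function('l')(Mul(2, Mul(-4, Pow(-4, -1))), -15), w) = Mul(Add(528, Mul(-1, Mul(2, Mul(-4, Pow(-4, -1))))), 8004) = Mul(Add(528, Mul(-1, Mul(2, Mul(-4, Rational(-1, 4))))), 8004) = Mul(Add(528, Mul(-1, Mul(2, 1))), 8004) = Mul(Add(528, Mul(-1, 2)), 8004) = Mul(Add(528, -2), 8004) = Mul(526, 8004) = 4210104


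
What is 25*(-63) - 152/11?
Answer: -17477/11 ≈ -1588.8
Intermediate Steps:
25*(-63) - 152/11 = -1575 - 152*1/11 = -1575 - 152/11 = -17477/11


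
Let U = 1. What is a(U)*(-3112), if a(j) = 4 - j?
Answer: -9336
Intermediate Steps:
a(U)*(-3112) = (4 - 1*1)*(-3112) = (4 - 1)*(-3112) = 3*(-3112) = -9336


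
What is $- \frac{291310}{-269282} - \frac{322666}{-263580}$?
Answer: $\frac{40917908903}{17744337390} \approx 2.306$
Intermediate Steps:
$- \frac{291310}{-269282} - \frac{322666}{-263580} = \left(-291310\right) \left(- \frac{1}{269282}\right) - - \frac{161333}{131790} = \frac{145655}{134641} + \frac{161333}{131790} = \frac{40917908903}{17744337390}$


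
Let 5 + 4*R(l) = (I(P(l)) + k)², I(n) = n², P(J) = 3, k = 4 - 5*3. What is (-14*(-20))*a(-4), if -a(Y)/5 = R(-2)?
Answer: 350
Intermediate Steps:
k = -11 (k = 4 - 15 = -11)
R(l) = -¼ (R(l) = -5/4 + (3² - 11)²/4 = -5/4 + (9 - 11)²/4 = -5/4 + (¼)*(-2)² = -5/4 + (¼)*4 = -5/4 + 1 = -¼)
a(Y) = 5/4 (a(Y) = -5*(-¼) = 5/4)
(-14*(-20))*a(-4) = -14*(-20)*(5/4) = 280*(5/4) = 350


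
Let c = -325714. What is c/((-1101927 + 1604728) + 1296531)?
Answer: -162857/899666 ≈ -0.18102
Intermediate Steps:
c/((-1101927 + 1604728) + 1296531) = -325714/((-1101927 + 1604728) + 1296531) = -325714/(502801 + 1296531) = -325714/1799332 = -325714*1/1799332 = -162857/899666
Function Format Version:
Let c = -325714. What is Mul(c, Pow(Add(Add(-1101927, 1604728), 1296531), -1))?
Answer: Rational(-162857, 899666) ≈ -0.18102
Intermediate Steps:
Mul(c, Pow(Add(Add(-1101927, 1604728), 1296531), -1)) = Mul(-325714, Pow(Add(Add(-1101927, 1604728), 1296531), -1)) = Mul(-325714, Pow(Add(502801, 1296531), -1)) = Mul(-325714, Pow(1799332, -1)) = Mul(-325714, Rational(1, 1799332)) = Rational(-162857, 899666)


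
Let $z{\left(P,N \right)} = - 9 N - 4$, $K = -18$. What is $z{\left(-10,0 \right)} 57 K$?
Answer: $4104$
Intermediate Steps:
$z{\left(P,N \right)} = -4 - 9 N$
$z{\left(-10,0 \right)} 57 K = \left(-4 - 0\right) 57 \left(-18\right) = \left(-4 + 0\right) 57 \left(-18\right) = \left(-4\right) 57 \left(-18\right) = \left(-228\right) \left(-18\right) = 4104$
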